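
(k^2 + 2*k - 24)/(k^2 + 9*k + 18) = (k - 4)/(k + 3)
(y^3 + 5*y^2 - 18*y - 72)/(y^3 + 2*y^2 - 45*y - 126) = (y - 4)/(y - 7)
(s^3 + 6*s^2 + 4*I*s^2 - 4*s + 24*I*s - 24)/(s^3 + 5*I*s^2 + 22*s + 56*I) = (s^2 + 2*s*(3 + I) + 12*I)/(s^2 + 3*I*s + 28)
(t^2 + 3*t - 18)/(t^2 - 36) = (t - 3)/(t - 6)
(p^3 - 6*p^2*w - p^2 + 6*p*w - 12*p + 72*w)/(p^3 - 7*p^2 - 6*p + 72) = (p - 6*w)/(p - 6)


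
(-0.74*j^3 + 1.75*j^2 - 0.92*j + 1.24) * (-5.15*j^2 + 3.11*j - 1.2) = 3.811*j^5 - 11.3139*j^4 + 11.0685*j^3 - 11.3472*j^2 + 4.9604*j - 1.488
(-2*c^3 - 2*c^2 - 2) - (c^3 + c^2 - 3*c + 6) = -3*c^3 - 3*c^2 + 3*c - 8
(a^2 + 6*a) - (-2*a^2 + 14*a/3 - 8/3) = 3*a^2 + 4*a/3 + 8/3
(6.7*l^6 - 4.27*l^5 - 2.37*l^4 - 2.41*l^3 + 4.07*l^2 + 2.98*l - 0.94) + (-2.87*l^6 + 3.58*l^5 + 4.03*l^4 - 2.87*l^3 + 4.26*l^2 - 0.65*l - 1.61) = 3.83*l^6 - 0.69*l^5 + 1.66*l^4 - 5.28*l^3 + 8.33*l^2 + 2.33*l - 2.55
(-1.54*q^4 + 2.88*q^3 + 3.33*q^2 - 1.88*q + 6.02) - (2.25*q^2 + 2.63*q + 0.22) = -1.54*q^4 + 2.88*q^3 + 1.08*q^2 - 4.51*q + 5.8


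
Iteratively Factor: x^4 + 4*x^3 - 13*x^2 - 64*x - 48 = (x + 4)*(x^3 - 13*x - 12) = (x + 1)*(x + 4)*(x^2 - x - 12) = (x + 1)*(x + 3)*(x + 4)*(x - 4)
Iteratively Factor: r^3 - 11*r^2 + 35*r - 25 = (r - 5)*(r^2 - 6*r + 5) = (r - 5)^2*(r - 1)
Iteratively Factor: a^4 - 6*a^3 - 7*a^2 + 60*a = (a - 4)*(a^3 - 2*a^2 - 15*a) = (a - 5)*(a - 4)*(a^2 + 3*a) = a*(a - 5)*(a - 4)*(a + 3)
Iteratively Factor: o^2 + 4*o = (o + 4)*(o)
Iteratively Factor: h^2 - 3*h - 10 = (h - 5)*(h + 2)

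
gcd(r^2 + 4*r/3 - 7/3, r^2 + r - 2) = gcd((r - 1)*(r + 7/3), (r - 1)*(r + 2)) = r - 1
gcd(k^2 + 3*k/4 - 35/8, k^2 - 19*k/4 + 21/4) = k - 7/4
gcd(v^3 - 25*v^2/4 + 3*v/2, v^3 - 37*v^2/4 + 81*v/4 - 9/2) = v^2 - 25*v/4 + 3/2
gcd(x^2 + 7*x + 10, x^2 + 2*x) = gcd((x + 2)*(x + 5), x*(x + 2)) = x + 2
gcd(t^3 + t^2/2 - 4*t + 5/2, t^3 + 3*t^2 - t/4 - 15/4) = t^2 + 3*t/2 - 5/2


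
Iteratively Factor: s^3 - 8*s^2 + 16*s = (s)*(s^2 - 8*s + 16) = s*(s - 4)*(s - 4)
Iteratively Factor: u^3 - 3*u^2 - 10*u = (u)*(u^2 - 3*u - 10) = u*(u - 5)*(u + 2)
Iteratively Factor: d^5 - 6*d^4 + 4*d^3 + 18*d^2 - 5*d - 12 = (d + 1)*(d^4 - 7*d^3 + 11*d^2 + 7*d - 12) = (d - 3)*(d + 1)*(d^3 - 4*d^2 - d + 4) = (d - 4)*(d - 3)*(d + 1)*(d^2 - 1) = (d - 4)*(d - 3)*(d + 1)^2*(d - 1)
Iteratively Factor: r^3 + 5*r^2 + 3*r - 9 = (r + 3)*(r^2 + 2*r - 3) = (r - 1)*(r + 3)*(r + 3)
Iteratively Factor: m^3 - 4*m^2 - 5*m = (m - 5)*(m^2 + m) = m*(m - 5)*(m + 1)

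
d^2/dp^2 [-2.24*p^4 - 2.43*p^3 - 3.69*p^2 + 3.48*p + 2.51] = -26.88*p^2 - 14.58*p - 7.38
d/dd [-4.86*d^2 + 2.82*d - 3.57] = 2.82 - 9.72*d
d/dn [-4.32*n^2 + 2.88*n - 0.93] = 2.88 - 8.64*n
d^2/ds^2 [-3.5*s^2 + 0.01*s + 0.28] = -7.00000000000000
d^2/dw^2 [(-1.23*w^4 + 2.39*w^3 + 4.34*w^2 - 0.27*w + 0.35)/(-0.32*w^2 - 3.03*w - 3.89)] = (0.251904*w^6 + 7.15564799999999*w^5 + 76.941666*w^4 + 202.499122*w^3 + 86.52807*w^2 - 221.04705*w - 143.266716)/(0.032768*w^6 + 0.930816*w^5 + 10.008672*w^4 + 50.448591*w^3 + 121.667919*w^2 + 137.550789*w + 58.863869)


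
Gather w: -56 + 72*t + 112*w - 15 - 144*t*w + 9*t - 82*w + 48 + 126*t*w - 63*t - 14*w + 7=18*t + w*(16 - 18*t) - 16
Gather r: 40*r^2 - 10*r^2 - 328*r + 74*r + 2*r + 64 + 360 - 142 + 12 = 30*r^2 - 252*r + 294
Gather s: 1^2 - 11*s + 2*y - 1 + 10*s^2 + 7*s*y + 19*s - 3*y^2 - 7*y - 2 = 10*s^2 + s*(7*y + 8) - 3*y^2 - 5*y - 2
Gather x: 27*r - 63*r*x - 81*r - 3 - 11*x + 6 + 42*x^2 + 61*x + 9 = -54*r + 42*x^2 + x*(50 - 63*r) + 12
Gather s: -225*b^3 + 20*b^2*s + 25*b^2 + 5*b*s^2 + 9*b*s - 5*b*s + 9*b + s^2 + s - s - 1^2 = -225*b^3 + 25*b^2 + 9*b + s^2*(5*b + 1) + s*(20*b^2 + 4*b) - 1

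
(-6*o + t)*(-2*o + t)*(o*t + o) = 12*o^3*t + 12*o^3 - 8*o^2*t^2 - 8*o^2*t + o*t^3 + o*t^2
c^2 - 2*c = c*(c - 2)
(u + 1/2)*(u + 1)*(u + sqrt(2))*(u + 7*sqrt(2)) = u^4 + 3*u^3/2 + 8*sqrt(2)*u^3 + 29*u^2/2 + 12*sqrt(2)*u^2 + 4*sqrt(2)*u + 21*u + 7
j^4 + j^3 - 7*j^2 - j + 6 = (j - 2)*(j - 1)*(j + 1)*(j + 3)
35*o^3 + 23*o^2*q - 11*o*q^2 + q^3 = (-7*o + q)*(-5*o + q)*(o + q)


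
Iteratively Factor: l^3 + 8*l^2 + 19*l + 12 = (l + 1)*(l^2 + 7*l + 12) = (l + 1)*(l + 4)*(l + 3)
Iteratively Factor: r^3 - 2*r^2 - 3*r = (r - 3)*(r^2 + r) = (r - 3)*(r + 1)*(r)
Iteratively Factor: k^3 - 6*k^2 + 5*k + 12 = (k + 1)*(k^2 - 7*k + 12) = (k - 4)*(k + 1)*(k - 3)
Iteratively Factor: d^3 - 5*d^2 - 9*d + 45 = (d - 3)*(d^2 - 2*d - 15) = (d - 5)*(d - 3)*(d + 3)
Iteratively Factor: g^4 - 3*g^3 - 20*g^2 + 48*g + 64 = (g + 4)*(g^3 - 7*g^2 + 8*g + 16) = (g - 4)*(g + 4)*(g^2 - 3*g - 4) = (g - 4)*(g + 1)*(g + 4)*(g - 4)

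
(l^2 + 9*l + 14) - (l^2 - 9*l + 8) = 18*l + 6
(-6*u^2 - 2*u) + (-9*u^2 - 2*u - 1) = -15*u^2 - 4*u - 1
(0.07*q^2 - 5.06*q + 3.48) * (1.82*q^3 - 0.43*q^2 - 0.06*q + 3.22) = 0.1274*q^5 - 9.2393*q^4 + 8.5052*q^3 - 0.9674*q^2 - 16.502*q + 11.2056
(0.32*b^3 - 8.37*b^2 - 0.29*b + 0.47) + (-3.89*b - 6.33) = 0.32*b^3 - 8.37*b^2 - 4.18*b - 5.86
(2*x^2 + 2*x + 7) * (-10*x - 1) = -20*x^3 - 22*x^2 - 72*x - 7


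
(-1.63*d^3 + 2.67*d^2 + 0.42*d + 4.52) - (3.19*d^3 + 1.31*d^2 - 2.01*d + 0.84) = -4.82*d^3 + 1.36*d^2 + 2.43*d + 3.68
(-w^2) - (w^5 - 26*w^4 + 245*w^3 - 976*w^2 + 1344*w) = -w^5 + 26*w^4 - 245*w^3 + 975*w^2 - 1344*w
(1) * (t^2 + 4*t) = t^2 + 4*t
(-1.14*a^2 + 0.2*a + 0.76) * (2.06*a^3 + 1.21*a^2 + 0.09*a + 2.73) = -2.3484*a^5 - 0.9674*a^4 + 1.705*a^3 - 2.1746*a^2 + 0.6144*a + 2.0748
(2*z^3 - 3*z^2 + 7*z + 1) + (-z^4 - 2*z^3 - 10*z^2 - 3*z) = -z^4 - 13*z^2 + 4*z + 1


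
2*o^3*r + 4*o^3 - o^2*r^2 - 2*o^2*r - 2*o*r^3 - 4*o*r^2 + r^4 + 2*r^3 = (-2*o + r)*(-o + r)*(o + r)*(r + 2)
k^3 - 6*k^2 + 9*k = k*(k - 3)^2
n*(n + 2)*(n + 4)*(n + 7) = n^4 + 13*n^3 + 50*n^2 + 56*n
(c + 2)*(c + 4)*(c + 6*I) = c^3 + 6*c^2 + 6*I*c^2 + 8*c + 36*I*c + 48*I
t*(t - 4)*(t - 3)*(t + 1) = t^4 - 6*t^3 + 5*t^2 + 12*t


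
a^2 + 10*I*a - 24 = (a + 4*I)*(a + 6*I)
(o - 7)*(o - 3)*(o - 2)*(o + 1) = o^4 - 11*o^3 + 29*o^2 - o - 42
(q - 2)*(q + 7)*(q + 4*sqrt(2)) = q^3 + 5*q^2 + 4*sqrt(2)*q^2 - 14*q + 20*sqrt(2)*q - 56*sqrt(2)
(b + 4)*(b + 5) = b^2 + 9*b + 20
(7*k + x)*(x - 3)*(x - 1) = 7*k*x^2 - 28*k*x + 21*k + x^3 - 4*x^2 + 3*x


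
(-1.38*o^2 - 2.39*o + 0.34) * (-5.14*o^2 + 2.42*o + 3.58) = 7.0932*o^4 + 8.945*o^3 - 12.4718*o^2 - 7.7334*o + 1.2172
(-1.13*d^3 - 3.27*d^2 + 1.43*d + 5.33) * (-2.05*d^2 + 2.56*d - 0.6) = 2.3165*d^5 + 3.8107*d^4 - 10.6247*d^3 - 5.3037*d^2 + 12.7868*d - 3.198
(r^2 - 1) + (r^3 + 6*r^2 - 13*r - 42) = r^3 + 7*r^2 - 13*r - 43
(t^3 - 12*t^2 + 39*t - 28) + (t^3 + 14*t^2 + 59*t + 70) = 2*t^3 + 2*t^2 + 98*t + 42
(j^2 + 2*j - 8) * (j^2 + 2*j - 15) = j^4 + 4*j^3 - 19*j^2 - 46*j + 120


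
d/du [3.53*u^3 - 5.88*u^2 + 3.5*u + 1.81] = 10.59*u^2 - 11.76*u + 3.5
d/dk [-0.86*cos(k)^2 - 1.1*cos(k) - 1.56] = (1.72*cos(k) + 1.1)*sin(k)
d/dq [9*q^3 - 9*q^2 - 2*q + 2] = 27*q^2 - 18*q - 2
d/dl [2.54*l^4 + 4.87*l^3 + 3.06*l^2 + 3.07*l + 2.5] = 10.16*l^3 + 14.61*l^2 + 6.12*l + 3.07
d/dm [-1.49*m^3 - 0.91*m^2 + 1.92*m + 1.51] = -4.47*m^2 - 1.82*m + 1.92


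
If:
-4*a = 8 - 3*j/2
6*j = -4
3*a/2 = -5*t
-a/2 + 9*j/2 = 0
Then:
No Solution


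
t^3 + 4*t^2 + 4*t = t*(t + 2)^2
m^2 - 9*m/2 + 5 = (m - 5/2)*(m - 2)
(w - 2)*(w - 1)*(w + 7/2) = w^3 + w^2/2 - 17*w/2 + 7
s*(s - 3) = s^2 - 3*s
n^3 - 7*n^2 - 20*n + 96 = (n - 8)*(n - 3)*(n + 4)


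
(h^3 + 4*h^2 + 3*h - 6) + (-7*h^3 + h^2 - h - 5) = -6*h^3 + 5*h^2 + 2*h - 11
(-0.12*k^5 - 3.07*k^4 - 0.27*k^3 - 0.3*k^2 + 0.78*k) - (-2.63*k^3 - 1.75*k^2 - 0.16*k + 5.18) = -0.12*k^5 - 3.07*k^4 + 2.36*k^3 + 1.45*k^2 + 0.94*k - 5.18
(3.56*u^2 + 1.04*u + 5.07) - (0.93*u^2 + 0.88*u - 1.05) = 2.63*u^2 + 0.16*u + 6.12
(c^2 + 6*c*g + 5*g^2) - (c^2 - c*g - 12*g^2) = 7*c*g + 17*g^2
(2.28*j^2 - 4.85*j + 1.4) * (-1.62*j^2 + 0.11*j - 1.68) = -3.6936*j^4 + 8.1078*j^3 - 6.6319*j^2 + 8.302*j - 2.352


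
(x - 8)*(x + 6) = x^2 - 2*x - 48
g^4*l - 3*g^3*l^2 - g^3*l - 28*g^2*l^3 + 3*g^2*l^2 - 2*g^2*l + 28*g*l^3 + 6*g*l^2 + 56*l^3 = (g - 2)*(g - 7*l)*(g + 4*l)*(g*l + l)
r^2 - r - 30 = (r - 6)*(r + 5)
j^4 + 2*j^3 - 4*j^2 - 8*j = j*(j - 2)*(j + 2)^2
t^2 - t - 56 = (t - 8)*(t + 7)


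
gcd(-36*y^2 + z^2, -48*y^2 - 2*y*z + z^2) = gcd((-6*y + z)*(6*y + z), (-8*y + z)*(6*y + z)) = 6*y + z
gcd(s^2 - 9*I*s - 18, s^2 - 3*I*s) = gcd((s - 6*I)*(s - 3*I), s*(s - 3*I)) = s - 3*I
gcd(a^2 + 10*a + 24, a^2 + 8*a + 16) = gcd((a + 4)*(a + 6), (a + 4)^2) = a + 4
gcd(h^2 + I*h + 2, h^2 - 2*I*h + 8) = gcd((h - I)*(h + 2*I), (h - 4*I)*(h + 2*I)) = h + 2*I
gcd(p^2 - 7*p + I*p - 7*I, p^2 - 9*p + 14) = p - 7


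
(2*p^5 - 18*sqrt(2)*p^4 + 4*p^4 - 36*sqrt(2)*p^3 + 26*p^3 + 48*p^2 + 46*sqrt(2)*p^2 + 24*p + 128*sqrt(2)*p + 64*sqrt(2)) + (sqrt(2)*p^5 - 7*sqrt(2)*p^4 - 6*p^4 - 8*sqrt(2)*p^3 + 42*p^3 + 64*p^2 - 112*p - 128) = sqrt(2)*p^5 + 2*p^5 - 25*sqrt(2)*p^4 - 2*p^4 - 44*sqrt(2)*p^3 + 68*p^3 + 46*sqrt(2)*p^2 + 112*p^2 - 88*p + 128*sqrt(2)*p - 128 + 64*sqrt(2)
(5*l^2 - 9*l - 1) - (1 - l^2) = 6*l^2 - 9*l - 2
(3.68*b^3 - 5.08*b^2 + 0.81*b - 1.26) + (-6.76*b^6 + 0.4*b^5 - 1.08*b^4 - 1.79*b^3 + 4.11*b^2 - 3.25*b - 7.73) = -6.76*b^6 + 0.4*b^5 - 1.08*b^4 + 1.89*b^3 - 0.97*b^2 - 2.44*b - 8.99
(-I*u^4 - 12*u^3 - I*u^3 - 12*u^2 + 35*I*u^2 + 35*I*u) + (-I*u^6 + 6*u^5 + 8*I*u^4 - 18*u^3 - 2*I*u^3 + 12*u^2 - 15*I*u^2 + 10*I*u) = -I*u^6 + 6*u^5 + 7*I*u^4 - 30*u^3 - 3*I*u^3 + 20*I*u^2 + 45*I*u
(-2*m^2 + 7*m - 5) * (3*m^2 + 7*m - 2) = -6*m^4 + 7*m^3 + 38*m^2 - 49*m + 10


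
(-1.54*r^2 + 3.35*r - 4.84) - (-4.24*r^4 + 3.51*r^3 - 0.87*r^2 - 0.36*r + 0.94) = 4.24*r^4 - 3.51*r^3 - 0.67*r^2 + 3.71*r - 5.78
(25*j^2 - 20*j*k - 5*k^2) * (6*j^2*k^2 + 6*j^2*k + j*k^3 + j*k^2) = 150*j^4*k^2 + 150*j^4*k - 95*j^3*k^3 - 95*j^3*k^2 - 50*j^2*k^4 - 50*j^2*k^3 - 5*j*k^5 - 5*j*k^4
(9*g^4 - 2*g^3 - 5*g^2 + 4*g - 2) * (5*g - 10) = 45*g^5 - 100*g^4 - 5*g^3 + 70*g^2 - 50*g + 20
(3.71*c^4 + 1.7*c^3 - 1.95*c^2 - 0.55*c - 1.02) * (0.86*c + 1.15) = 3.1906*c^5 + 5.7285*c^4 + 0.278*c^3 - 2.7155*c^2 - 1.5097*c - 1.173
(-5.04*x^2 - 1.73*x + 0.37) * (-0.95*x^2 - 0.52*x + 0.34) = 4.788*x^4 + 4.2643*x^3 - 1.1655*x^2 - 0.7806*x + 0.1258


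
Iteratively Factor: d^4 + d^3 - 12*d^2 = (d)*(d^3 + d^2 - 12*d) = d*(d - 3)*(d^2 + 4*d) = d*(d - 3)*(d + 4)*(d)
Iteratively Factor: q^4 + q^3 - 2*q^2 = (q + 2)*(q^3 - q^2) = (q - 1)*(q + 2)*(q^2) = q*(q - 1)*(q + 2)*(q)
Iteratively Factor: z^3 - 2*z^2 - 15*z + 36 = (z + 4)*(z^2 - 6*z + 9) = (z - 3)*(z + 4)*(z - 3)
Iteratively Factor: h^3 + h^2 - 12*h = (h - 3)*(h^2 + 4*h) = (h - 3)*(h + 4)*(h)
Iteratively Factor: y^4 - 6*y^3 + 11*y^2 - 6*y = (y - 3)*(y^3 - 3*y^2 + 2*y) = (y - 3)*(y - 2)*(y^2 - y) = y*(y - 3)*(y - 2)*(y - 1)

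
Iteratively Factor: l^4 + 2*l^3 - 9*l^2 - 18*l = (l + 2)*(l^3 - 9*l) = (l + 2)*(l + 3)*(l^2 - 3*l) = (l - 3)*(l + 2)*(l + 3)*(l)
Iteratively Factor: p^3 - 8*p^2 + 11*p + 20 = (p - 4)*(p^2 - 4*p - 5) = (p - 4)*(p + 1)*(p - 5)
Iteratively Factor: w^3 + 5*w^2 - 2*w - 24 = (w + 4)*(w^2 + w - 6) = (w - 2)*(w + 4)*(w + 3)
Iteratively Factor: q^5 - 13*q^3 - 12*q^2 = (q + 1)*(q^4 - q^3 - 12*q^2) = q*(q + 1)*(q^3 - q^2 - 12*q) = q^2*(q + 1)*(q^2 - q - 12) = q^2*(q + 1)*(q + 3)*(q - 4)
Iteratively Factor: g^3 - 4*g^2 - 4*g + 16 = (g + 2)*(g^2 - 6*g + 8) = (g - 2)*(g + 2)*(g - 4)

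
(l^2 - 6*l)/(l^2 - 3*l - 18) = l/(l + 3)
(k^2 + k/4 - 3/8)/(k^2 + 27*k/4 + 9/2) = (k - 1/2)/(k + 6)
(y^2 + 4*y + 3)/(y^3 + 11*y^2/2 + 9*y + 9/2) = 2/(2*y + 3)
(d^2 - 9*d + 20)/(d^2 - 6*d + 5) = (d - 4)/(d - 1)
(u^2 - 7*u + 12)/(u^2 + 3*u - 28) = (u - 3)/(u + 7)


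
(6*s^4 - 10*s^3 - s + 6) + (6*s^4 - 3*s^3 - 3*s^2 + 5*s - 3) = 12*s^4 - 13*s^3 - 3*s^2 + 4*s + 3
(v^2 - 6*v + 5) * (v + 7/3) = v^3 - 11*v^2/3 - 9*v + 35/3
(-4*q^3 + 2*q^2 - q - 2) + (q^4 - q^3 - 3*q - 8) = q^4 - 5*q^3 + 2*q^2 - 4*q - 10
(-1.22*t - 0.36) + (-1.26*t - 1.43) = -2.48*t - 1.79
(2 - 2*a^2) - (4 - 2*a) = -2*a^2 + 2*a - 2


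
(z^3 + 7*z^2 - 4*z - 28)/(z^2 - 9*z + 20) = (z^3 + 7*z^2 - 4*z - 28)/(z^2 - 9*z + 20)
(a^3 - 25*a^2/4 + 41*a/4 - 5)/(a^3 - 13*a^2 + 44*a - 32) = (a - 5/4)/(a - 8)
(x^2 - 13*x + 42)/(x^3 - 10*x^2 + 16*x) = (x^2 - 13*x + 42)/(x*(x^2 - 10*x + 16))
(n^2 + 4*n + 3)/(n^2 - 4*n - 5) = (n + 3)/(n - 5)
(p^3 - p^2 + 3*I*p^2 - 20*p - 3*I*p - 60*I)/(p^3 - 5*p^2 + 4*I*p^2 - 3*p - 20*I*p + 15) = (p + 4)/(p + I)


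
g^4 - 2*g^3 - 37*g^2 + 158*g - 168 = (g - 4)*(g - 3)*(g - 2)*(g + 7)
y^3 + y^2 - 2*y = y*(y - 1)*(y + 2)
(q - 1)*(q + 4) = q^2 + 3*q - 4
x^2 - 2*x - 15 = (x - 5)*(x + 3)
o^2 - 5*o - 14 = (o - 7)*(o + 2)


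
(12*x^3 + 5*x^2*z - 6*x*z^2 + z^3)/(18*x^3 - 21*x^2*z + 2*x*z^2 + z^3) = (4*x^2 + 3*x*z - z^2)/(6*x^2 - 5*x*z - z^2)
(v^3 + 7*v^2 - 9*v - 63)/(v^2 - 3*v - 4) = (-v^3 - 7*v^2 + 9*v + 63)/(-v^2 + 3*v + 4)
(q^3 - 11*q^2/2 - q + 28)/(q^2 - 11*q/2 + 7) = (q^2 - 2*q - 8)/(q - 2)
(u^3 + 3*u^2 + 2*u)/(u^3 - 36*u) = (u^2 + 3*u + 2)/(u^2 - 36)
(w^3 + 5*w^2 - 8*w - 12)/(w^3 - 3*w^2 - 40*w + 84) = (w + 1)/(w - 7)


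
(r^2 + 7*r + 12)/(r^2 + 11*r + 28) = (r + 3)/(r + 7)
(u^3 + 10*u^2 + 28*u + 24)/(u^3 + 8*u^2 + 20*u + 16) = (u + 6)/(u + 4)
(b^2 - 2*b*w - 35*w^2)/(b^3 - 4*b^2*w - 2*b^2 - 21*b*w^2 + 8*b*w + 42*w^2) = (b + 5*w)/(b^2 + 3*b*w - 2*b - 6*w)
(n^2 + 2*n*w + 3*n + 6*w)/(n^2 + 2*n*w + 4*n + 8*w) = (n + 3)/(n + 4)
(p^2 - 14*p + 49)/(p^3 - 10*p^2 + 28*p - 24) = (p^2 - 14*p + 49)/(p^3 - 10*p^2 + 28*p - 24)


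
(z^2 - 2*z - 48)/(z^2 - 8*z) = (z + 6)/z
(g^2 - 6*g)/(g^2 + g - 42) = g/(g + 7)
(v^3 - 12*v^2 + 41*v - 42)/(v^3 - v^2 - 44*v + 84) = (v^2 - 10*v + 21)/(v^2 + v - 42)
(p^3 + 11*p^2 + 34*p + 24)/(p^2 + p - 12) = (p^2 + 7*p + 6)/(p - 3)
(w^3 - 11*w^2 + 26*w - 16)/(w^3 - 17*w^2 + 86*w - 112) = (w - 1)/(w - 7)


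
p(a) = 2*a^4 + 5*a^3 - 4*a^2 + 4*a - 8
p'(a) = 8*a^3 + 15*a^2 - 8*a + 4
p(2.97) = 255.20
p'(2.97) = 322.14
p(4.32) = 1034.31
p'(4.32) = 894.35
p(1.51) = 16.53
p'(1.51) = 53.67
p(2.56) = 145.81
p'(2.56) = 216.04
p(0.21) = -7.29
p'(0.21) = 3.06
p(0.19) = -7.35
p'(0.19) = 3.08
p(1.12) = 1.63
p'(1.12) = 25.10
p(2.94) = 245.67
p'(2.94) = 313.43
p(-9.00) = 9109.00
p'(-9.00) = -4541.00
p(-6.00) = 1336.00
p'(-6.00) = -1136.00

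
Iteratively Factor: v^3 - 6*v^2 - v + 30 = (v + 2)*(v^2 - 8*v + 15) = (v - 5)*(v + 2)*(v - 3)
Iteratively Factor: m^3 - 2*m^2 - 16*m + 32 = (m - 4)*(m^2 + 2*m - 8) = (m - 4)*(m + 4)*(m - 2)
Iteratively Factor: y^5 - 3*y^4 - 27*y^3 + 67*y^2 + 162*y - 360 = (y + 3)*(y^4 - 6*y^3 - 9*y^2 + 94*y - 120) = (y - 2)*(y + 3)*(y^3 - 4*y^2 - 17*y + 60) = (y - 5)*(y - 2)*(y + 3)*(y^2 + y - 12) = (y - 5)*(y - 2)*(y + 3)*(y + 4)*(y - 3)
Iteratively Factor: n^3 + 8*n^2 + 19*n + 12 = (n + 3)*(n^2 + 5*n + 4) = (n + 3)*(n + 4)*(n + 1)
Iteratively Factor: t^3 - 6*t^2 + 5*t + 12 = (t + 1)*(t^2 - 7*t + 12) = (t - 3)*(t + 1)*(t - 4)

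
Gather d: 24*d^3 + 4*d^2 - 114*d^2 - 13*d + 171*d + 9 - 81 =24*d^3 - 110*d^2 + 158*d - 72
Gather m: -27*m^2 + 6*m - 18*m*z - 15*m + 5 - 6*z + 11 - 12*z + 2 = -27*m^2 + m*(-18*z - 9) - 18*z + 18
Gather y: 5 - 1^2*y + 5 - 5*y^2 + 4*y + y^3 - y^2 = y^3 - 6*y^2 + 3*y + 10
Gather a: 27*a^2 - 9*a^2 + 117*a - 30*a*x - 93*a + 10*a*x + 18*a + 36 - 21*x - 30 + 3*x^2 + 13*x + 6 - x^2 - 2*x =18*a^2 + a*(42 - 20*x) + 2*x^2 - 10*x + 12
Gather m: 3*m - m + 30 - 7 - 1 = 2*m + 22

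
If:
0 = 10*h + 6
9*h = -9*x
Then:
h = -3/5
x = 3/5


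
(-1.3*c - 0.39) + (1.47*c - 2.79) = 0.17*c - 3.18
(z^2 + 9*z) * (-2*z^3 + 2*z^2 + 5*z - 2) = -2*z^5 - 16*z^4 + 23*z^3 + 43*z^2 - 18*z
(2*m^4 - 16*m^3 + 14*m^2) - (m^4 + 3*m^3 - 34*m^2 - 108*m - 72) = m^4 - 19*m^3 + 48*m^2 + 108*m + 72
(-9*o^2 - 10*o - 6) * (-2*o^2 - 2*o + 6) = 18*o^4 + 38*o^3 - 22*o^2 - 48*o - 36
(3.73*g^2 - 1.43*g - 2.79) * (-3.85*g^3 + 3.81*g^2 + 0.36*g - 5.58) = -14.3605*g^5 + 19.7168*g^4 + 6.636*g^3 - 31.9581*g^2 + 6.975*g + 15.5682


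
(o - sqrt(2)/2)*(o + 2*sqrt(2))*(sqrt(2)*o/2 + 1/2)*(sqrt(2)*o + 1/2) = o^4 + 9*sqrt(2)*o^3/4 + o^2/2 - 9*sqrt(2)*o/8 - 1/2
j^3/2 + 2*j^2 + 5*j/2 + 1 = (j/2 + 1)*(j + 1)^2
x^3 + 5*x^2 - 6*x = x*(x - 1)*(x + 6)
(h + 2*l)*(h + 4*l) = h^2 + 6*h*l + 8*l^2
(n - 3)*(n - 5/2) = n^2 - 11*n/2 + 15/2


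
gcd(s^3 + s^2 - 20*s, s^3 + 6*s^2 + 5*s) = s^2 + 5*s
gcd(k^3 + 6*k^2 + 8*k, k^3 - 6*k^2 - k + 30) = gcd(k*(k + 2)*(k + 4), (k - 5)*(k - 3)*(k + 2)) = k + 2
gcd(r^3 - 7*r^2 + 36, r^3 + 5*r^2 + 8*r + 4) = r + 2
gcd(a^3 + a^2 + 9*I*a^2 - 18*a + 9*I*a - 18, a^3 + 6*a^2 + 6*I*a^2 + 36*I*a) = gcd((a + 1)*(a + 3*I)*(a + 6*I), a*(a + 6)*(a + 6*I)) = a + 6*I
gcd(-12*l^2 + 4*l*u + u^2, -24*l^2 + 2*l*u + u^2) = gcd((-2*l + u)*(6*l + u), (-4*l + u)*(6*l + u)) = 6*l + u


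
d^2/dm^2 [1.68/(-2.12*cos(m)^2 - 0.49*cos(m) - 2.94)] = (30.202368*(1 - cos(m)^2)^2 + 5.235552*cos(m)^3 - 26.379864*cos(m)^2 - 12.891312*cos(m) - 10.066896)/(2.12*cos(m)^2 + 0.49*cos(m) + 2.94)^3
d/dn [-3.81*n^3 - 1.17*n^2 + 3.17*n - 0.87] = -11.43*n^2 - 2.34*n + 3.17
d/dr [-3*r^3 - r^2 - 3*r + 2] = -9*r^2 - 2*r - 3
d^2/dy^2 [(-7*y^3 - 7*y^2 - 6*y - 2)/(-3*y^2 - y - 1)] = 2*(19*y^3 + 12*y^2 - 15*y - 3)/(27*y^6 + 27*y^5 + 36*y^4 + 19*y^3 + 12*y^2 + 3*y + 1)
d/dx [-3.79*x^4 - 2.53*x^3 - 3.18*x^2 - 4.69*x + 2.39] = -15.16*x^3 - 7.59*x^2 - 6.36*x - 4.69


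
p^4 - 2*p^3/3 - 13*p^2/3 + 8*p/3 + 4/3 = (p - 2)*(p - 1)*(p + 1/3)*(p + 2)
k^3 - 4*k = k*(k - 2)*(k + 2)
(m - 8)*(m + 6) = m^2 - 2*m - 48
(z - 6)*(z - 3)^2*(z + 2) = z^4 - 10*z^3 + 21*z^2 + 36*z - 108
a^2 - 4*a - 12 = (a - 6)*(a + 2)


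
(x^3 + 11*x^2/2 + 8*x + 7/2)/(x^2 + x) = x + 9/2 + 7/(2*x)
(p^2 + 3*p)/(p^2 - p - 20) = p*(p + 3)/(p^2 - p - 20)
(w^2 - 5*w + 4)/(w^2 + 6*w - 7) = (w - 4)/(w + 7)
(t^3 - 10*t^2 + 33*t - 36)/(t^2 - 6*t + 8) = (t^2 - 6*t + 9)/(t - 2)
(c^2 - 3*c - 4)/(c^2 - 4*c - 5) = (c - 4)/(c - 5)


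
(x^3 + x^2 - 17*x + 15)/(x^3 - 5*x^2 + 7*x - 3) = (x + 5)/(x - 1)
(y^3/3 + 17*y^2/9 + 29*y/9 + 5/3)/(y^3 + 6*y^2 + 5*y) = (3*y^2 + 14*y + 15)/(9*y*(y + 5))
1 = 1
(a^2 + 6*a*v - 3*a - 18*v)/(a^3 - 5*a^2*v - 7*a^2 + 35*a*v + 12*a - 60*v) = (-a - 6*v)/(-a^2 + 5*a*v + 4*a - 20*v)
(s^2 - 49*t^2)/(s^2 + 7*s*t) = (s - 7*t)/s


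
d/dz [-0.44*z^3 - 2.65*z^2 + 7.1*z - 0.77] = -1.32*z^2 - 5.3*z + 7.1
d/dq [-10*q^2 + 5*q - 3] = 5 - 20*q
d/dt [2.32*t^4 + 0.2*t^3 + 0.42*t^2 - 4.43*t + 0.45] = 9.28*t^3 + 0.6*t^2 + 0.84*t - 4.43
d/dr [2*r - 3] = 2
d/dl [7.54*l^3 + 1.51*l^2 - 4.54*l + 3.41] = 22.62*l^2 + 3.02*l - 4.54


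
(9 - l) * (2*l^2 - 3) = -2*l^3 + 18*l^2 + 3*l - 27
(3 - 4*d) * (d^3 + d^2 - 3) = -4*d^4 - d^3 + 3*d^2 + 12*d - 9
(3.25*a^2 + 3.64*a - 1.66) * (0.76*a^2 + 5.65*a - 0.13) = 2.47*a^4 + 21.1289*a^3 + 18.8819*a^2 - 9.8522*a + 0.2158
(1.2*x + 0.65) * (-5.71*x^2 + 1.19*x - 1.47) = -6.852*x^3 - 2.2835*x^2 - 0.9905*x - 0.9555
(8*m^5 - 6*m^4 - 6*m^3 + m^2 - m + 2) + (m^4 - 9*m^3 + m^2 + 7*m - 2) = 8*m^5 - 5*m^4 - 15*m^3 + 2*m^2 + 6*m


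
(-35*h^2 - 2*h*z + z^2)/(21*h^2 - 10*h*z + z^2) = (5*h + z)/(-3*h + z)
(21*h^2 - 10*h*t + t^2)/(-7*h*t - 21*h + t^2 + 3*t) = (-3*h + t)/(t + 3)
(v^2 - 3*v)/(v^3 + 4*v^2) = (v - 3)/(v*(v + 4))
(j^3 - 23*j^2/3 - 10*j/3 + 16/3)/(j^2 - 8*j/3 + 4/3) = (j^2 - 7*j - 8)/(j - 2)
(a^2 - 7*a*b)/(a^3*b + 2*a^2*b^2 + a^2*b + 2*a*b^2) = (a - 7*b)/(b*(a^2 + 2*a*b + a + 2*b))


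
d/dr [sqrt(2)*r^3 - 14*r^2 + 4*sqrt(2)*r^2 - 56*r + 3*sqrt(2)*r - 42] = 3*sqrt(2)*r^2 - 28*r + 8*sqrt(2)*r - 56 + 3*sqrt(2)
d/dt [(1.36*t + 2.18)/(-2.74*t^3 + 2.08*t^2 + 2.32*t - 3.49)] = (7.4528*t^3 + 15.0908*t^2 - 9.0688*t - 9.804)/(7.5076*t^6 - 11.3984*t^5 - 8.3872*t^4 + 28.7764*t^3 - 9.136*t^2 - 16.1936*t + 12.1801)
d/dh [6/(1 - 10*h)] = 60/(10*h - 1)^2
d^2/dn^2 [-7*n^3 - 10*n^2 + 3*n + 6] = -42*n - 20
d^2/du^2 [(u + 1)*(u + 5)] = 2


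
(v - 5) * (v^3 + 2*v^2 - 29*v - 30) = v^4 - 3*v^3 - 39*v^2 + 115*v + 150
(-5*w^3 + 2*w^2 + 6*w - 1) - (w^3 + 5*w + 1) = -6*w^3 + 2*w^2 + w - 2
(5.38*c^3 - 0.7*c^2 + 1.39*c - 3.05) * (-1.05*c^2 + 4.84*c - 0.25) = -5.649*c^5 + 26.7742*c^4 - 6.1925*c^3 + 10.1051*c^2 - 15.1095*c + 0.7625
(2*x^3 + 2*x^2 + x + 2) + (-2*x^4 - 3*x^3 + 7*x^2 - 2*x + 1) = -2*x^4 - x^3 + 9*x^2 - x + 3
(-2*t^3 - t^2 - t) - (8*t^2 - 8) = -2*t^3 - 9*t^2 - t + 8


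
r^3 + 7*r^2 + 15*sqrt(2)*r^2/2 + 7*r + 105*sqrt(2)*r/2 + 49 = (r + 7)*(r + sqrt(2)/2)*(r + 7*sqrt(2))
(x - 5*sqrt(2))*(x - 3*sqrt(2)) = x^2 - 8*sqrt(2)*x + 30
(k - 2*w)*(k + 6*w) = k^2 + 4*k*w - 12*w^2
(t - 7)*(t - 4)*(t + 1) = t^3 - 10*t^2 + 17*t + 28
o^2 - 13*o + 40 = (o - 8)*(o - 5)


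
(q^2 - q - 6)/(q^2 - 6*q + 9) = (q + 2)/(q - 3)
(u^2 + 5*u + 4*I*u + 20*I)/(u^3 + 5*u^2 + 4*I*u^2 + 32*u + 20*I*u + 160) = (u + 4*I)/(u^2 + 4*I*u + 32)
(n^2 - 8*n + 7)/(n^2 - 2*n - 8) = (-n^2 + 8*n - 7)/(-n^2 + 2*n + 8)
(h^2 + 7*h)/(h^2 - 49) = h/(h - 7)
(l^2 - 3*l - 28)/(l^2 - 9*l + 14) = (l + 4)/(l - 2)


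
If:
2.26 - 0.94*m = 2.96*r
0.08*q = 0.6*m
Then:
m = 2.40425531914894 - 3.14893617021277*r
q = 18.031914893617 - 23.6170212765957*r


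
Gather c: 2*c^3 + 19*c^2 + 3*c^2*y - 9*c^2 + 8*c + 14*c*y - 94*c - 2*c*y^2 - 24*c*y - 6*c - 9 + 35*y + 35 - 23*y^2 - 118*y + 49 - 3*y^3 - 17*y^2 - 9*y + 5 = 2*c^3 + c^2*(3*y + 10) + c*(-2*y^2 - 10*y - 92) - 3*y^3 - 40*y^2 - 92*y + 80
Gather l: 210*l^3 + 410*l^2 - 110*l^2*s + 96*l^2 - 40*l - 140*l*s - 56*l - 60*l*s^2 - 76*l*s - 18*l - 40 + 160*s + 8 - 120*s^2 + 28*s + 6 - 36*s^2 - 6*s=210*l^3 + l^2*(506 - 110*s) + l*(-60*s^2 - 216*s - 114) - 156*s^2 + 182*s - 26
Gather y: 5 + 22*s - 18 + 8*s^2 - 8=8*s^2 + 22*s - 21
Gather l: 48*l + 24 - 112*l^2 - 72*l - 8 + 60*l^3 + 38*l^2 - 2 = 60*l^3 - 74*l^2 - 24*l + 14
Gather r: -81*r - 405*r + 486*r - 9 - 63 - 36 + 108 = 0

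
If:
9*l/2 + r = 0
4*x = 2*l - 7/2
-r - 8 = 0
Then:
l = 16/9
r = -8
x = 1/72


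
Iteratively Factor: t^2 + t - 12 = (t + 4)*(t - 3)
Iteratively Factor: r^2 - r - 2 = (r + 1)*(r - 2)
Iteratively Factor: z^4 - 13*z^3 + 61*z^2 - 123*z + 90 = (z - 3)*(z^3 - 10*z^2 + 31*z - 30) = (z - 3)^2*(z^2 - 7*z + 10) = (z - 3)^2*(z - 2)*(z - 5)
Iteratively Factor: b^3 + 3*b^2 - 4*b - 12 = (b - 2)*(b^2 + 5*b + 6) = (b - 2)*(b + 2)*(b + 3)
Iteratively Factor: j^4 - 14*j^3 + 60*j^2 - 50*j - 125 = (j - 5)*(j^3 - 9*j^2 + 15*j + 25) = (j - 5)^2*(j^2 - 4*j - 5) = (j - 5)^3*(j + 1)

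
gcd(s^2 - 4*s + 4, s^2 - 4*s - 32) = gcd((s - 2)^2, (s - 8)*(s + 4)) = 1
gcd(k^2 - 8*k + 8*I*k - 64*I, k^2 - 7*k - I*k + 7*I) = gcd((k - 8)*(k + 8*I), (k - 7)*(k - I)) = 1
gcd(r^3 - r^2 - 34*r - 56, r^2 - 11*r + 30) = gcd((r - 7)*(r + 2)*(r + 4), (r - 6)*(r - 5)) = 1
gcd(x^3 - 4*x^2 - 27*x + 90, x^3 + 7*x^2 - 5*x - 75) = x^2 + 2*x - 15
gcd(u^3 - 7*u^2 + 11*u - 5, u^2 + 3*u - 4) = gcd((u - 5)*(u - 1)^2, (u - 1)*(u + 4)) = u - 1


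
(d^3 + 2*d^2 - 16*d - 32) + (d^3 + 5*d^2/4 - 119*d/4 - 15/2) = 2*d^3 + 13*d^2/4 - 183*d/4 - 79/2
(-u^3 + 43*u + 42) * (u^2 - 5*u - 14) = -u^5 + 5*u^4 + 57*u^3 - 173*u^2 - 812*u - 588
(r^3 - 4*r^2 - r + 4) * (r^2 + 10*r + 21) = r^5 + 6*r^4 - 20*r^3 - 90*r^2 + 19*r + 84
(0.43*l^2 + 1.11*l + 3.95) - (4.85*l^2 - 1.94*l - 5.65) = -4.42*l^2 + 3.05*l + 9.6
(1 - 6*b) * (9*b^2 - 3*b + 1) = -54*b^3 + 27*b^2 - 9*b + 1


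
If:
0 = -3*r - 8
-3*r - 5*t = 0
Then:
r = -8/3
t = 8/5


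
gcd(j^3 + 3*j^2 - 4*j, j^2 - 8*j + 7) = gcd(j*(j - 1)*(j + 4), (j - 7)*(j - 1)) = j - 1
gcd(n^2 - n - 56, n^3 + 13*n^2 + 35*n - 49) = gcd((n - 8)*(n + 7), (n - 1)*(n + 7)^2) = n + 7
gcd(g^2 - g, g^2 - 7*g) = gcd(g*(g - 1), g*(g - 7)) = g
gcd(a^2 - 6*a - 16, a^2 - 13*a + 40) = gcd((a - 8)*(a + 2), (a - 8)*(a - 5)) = a - 8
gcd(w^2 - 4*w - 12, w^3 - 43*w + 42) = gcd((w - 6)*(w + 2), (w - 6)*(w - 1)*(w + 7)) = w - 6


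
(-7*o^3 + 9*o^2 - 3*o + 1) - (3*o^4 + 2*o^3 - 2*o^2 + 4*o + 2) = -3*o^4 - 9*o^3 + 11*o^2 - 7*o - 1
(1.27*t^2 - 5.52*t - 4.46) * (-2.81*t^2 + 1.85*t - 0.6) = -3.5687*t^4 + 17.8607*t^3 + 1.5586*t^2 - 4.939*t + 2.676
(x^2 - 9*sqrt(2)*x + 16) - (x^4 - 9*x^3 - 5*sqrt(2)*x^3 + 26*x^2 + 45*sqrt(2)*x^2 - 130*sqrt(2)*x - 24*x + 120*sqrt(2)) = -x^4 + 5*sqrt(2)*x^3 + 9*x^3 - 45*sqrt(2)*x^2 - 25*x^2 + 24*x + 121*sqrt(2)*x - 120*sqrt(2) + 16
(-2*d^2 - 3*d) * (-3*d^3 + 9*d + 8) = 6*d^5 + 9*d^4 - 18*d^3 - 43*d^2 - 24*d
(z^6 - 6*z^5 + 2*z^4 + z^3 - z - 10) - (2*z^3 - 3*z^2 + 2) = z^6 - 6*z^5 + 2*z^4 - z^3 + 3*z^2 - z - 12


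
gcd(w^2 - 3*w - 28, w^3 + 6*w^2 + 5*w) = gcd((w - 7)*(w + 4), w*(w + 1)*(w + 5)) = 1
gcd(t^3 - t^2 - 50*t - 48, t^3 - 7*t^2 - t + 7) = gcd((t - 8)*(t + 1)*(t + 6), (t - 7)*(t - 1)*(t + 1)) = t + 1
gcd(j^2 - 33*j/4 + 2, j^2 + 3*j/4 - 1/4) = j - 1/4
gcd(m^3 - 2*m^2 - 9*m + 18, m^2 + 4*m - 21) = m - 3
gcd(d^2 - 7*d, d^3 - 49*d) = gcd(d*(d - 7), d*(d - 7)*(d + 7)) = d^2 - 7*d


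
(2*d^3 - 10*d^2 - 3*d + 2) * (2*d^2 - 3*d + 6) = 4*d^5 - 26*d^4 + 36*d^3 - 47*d^2 - 24*d + 12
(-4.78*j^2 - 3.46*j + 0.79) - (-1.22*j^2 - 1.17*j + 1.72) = -3.56*j^2 - 2.29*j - 0.93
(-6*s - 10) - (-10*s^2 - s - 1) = 10*s^2 - 5*s - 9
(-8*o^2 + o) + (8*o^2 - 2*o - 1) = -o - 1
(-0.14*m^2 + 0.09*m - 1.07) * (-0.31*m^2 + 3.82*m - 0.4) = 0.0434*m^4 - 0.5627*m^3 + 0.7315*m^2 - 4.1234*m + 0.428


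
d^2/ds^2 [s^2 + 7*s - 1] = 2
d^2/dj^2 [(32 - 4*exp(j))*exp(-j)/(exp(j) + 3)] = 4*(-exp(3*j) + 35*exp(2*j) + 72*exp(j) + 72)*exp(-j)/(exp(3*j) + 9*exp(2*j) + 27*exp(j) + 27)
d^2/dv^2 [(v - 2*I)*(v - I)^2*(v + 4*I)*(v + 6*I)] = 20*v^3 + 72*I*v^2 + 66*v + 96*I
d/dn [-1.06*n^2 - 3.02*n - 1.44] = -2.12*n - 3.02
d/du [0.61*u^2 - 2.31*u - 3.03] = 1.22*u - 2.31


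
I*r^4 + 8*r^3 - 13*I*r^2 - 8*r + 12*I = (r + 1)*(r - 6*I)*(r - 2*I)*(I*r - I)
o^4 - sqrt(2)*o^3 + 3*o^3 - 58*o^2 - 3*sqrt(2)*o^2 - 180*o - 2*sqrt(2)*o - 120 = (o + 1)*(o + 2)*(o - 6*sqrt(2))*(o + 5*sqrt(2))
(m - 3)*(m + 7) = m^2 + 4*m - 21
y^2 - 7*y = y*(y - 7)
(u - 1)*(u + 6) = u^2 + 5*u - 6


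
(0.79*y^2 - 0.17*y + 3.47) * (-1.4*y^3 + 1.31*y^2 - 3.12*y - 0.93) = -1.106*y^5 + 1.2729*y^4 - 7.5455*y^3 + 4.3414*y^2 - 10.6683*y - 3.2271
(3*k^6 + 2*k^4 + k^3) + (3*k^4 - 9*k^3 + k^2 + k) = 3*k^6 + 5*k^4 - 8*k^3 + k^2 + k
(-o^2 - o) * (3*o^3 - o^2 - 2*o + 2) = -3*o^5 - 2*o^4 + 3*o^3 - 2*o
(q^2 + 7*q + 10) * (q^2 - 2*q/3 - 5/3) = q^4 + 19*q^3/3 + 11*q^2/3 - 55*q/3 - 50/3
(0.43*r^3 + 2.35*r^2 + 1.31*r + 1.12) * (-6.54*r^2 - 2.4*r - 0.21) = -2.8122*r^5 - 16.401*r^4 - 14.2977*r^3 - 10.9623*r^2 - 2.9631*r - 0.2352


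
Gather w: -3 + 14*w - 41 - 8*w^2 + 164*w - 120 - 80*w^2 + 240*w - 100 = -88*w^2 + 418*w - 264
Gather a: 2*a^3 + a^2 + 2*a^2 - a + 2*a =2*a^3 + 3*a^2 + a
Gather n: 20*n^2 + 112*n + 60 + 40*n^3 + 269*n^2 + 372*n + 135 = 40*n^3 + 289*n^2 + 484*n + 195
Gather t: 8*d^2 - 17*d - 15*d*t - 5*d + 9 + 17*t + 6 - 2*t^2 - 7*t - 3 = 8*d^2 - 22*d - 2*t^2 + t*(10 - 15*d) + 12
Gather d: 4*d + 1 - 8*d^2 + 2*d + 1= -8*d^2 + 6*d + 2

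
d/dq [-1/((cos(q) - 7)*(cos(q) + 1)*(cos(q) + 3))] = (3*sin(q)^2 + 6*cos(q) + 22)*sin(q)/((cos(q) - 7)^2*(cos(q) + 1)^2*(cos(q) + 3)^2)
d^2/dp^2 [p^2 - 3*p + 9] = 2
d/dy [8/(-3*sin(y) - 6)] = 8*cos(y)/(3*(sin(y) + 2)^2)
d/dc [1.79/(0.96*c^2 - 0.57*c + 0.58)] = (1.0203 - 3.4368*c)/(0.96*c^2 - 0.57*c + 0.58)^2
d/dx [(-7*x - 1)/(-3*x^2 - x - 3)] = (21*x^2 + 7*x - (6*x + 1)*(7*x + 1) + 21)/(3*x^2 + x + 3)^2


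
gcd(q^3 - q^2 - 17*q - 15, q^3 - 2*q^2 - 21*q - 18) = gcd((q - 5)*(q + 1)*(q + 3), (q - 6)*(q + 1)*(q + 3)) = q^2 + 4*q + 3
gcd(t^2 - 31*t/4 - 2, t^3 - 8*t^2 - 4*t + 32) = t - 8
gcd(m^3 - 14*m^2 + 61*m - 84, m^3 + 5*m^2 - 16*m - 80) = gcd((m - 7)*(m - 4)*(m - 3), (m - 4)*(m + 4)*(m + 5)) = m - 4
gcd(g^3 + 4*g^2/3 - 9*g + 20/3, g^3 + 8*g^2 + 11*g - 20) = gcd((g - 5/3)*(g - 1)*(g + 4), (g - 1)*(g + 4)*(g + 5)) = g^2 + 3*g - 4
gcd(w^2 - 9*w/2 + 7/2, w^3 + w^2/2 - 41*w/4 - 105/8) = w - 7/2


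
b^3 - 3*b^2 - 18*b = b*(b - 6)*(b + 3)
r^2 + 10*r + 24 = (r + 4)*(r + 6)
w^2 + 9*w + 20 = (w + 4)*(w + 5)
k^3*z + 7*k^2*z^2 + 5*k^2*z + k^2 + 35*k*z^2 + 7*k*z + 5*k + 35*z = (k + 5)*(k + 7*z)*(k*z + 1)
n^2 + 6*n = n*(n + 6)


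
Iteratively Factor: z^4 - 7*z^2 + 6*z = (z - 1)*(z^3 + z^2 - 6*z) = (z - 1)*(z + 3)*(z^2 - 2*z) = (z - 2)*(z - 1)*(z + 3)*(z)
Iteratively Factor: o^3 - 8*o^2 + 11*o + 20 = (o - 5)*(o^2 - 3*o - 4) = (o - 5)*(o - 4)*(o + 1)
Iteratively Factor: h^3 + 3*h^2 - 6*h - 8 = (h - 2)*(h^2 + 5*h + 4) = (h - 2)*(h + 1)*(h + 4)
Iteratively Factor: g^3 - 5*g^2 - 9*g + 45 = (g - 3)*(g^2 - 2*g - 15) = (g - 5)*(g - 3)*(g + 3)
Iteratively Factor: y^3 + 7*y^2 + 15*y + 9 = (y + 3)*(y^2 + 4*y + 3) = (y + 3)^2*(y + 1)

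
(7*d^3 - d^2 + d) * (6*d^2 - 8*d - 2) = 42*d^5 - 62*d^4 - 6*d^2 - 2*d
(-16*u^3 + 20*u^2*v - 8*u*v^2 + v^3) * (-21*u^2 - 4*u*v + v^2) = 336*u^5 - 356*u^4*v + 72*u^3*v^2 + 31*u^2*v^3 - 12*u*v^4 + v^5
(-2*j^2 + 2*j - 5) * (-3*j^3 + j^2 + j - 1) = 6*j^5 - 8*j^4 + 15*j^3 - j^2 - 7*j + 5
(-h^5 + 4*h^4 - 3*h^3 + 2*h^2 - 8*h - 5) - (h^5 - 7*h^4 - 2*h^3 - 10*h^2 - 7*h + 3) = -2*h^5 + 11*h^4 - h^3 + 12*h^2 - h - 8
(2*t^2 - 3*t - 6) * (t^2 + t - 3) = 2*t^4 - t^3 - 15*t^2 + 3*t + 18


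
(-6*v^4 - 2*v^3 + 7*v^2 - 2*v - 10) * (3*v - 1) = -18*v^5 + 23*v^3 - 13*v^2 - 28*v + 10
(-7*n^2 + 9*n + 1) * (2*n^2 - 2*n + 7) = -14*n^4 + 32*n^3 - 65*n^2 + 61*n + 7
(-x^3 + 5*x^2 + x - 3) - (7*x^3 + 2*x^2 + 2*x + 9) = -8*x^3 + 3*x^2 - x - 12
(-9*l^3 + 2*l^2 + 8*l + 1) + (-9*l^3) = -18*l^3 + 2*l^2 + 8*l + 1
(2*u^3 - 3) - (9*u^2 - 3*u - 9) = 2*u^3 - 9*u^2 + 3*u + 6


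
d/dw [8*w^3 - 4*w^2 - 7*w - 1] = 24*w^2 - 8*w - 7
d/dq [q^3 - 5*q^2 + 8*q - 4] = 3*q^2 - 10*q + 8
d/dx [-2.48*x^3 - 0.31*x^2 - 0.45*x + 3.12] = -7.44*x^2 - 0.62*x - 0.45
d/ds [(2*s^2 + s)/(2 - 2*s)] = (-s^2 + 2*s + 1/2)/(s^2 - 2*s + 1)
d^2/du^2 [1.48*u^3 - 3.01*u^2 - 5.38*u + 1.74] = 8.88*u - 6.02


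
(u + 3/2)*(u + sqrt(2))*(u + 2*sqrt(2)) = u^3 + 3*u^2/2 + 3*sqrt(2)*u^2 + 4*u + 9*sqrt(2)*u/2 + 6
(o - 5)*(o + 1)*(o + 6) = o^3 + 2*o^2 - 29*o - 30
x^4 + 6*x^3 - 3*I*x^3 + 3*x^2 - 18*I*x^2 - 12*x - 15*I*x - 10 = (x + 1)*(x + 5)*(x - 2*I)*(x - I)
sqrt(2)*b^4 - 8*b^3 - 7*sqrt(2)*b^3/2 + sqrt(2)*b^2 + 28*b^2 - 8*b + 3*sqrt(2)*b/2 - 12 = (b - 3)*(b - 1)*(b - 4*sqrt(2))*(sqrt(2)*b + sqrt(2)/2)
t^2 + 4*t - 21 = (t - 3)*(t + 7)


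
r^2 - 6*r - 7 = (r - 7)*(r + 1)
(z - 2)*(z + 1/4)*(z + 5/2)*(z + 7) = z^4 + 31*z^3/4 + 3*z^2/8 - 283*z/8 - 35/4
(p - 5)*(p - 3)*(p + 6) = p^3 - 2*p^2 - 33*p + 90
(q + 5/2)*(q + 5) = q^2 + 15*q/2 + 25/2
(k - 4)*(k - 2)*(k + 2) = k^3 - 4*k^2 - 4*k + 16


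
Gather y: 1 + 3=4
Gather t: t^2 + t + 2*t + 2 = t^2 + 3*t + 2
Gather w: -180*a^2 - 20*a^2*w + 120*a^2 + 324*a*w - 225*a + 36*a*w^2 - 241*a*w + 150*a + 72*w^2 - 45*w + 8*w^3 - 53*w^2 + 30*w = -60*a^2 - 75*a + 8*w^3 + w^2*(36*a + 19) + w*(-20*a^2 + 83*a - 15)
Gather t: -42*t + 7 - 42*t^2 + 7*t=-42*t^2 - 35*t + 7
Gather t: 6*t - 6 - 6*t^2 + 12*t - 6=-6*t^2 + 18*t - 12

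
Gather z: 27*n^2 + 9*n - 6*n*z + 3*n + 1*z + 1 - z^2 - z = 27*n^2 - 6*n*z + 12*n - z^2 + 1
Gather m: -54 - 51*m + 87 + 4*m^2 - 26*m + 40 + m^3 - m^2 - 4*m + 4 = m^3 + 3*m^2 - 81*m + 77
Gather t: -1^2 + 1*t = t - 1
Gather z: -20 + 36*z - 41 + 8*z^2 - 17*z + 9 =8*z^2 + 19*z - 52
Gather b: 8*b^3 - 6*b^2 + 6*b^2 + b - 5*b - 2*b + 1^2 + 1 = 8*b^3 - 6*b + 2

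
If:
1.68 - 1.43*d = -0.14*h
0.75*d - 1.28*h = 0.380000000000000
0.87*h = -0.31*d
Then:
No Solution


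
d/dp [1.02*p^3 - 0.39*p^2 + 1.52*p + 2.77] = 3.06*p^2 - 0.78*p + 1.52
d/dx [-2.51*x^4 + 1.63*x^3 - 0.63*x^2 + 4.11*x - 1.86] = -10.04*x^3 + 4.89*x^2 - 1.26*x + 4.11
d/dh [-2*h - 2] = -2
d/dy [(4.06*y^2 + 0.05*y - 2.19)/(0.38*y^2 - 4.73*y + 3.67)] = (-19.2228*y^2 + 31.4648*y - 10.1752)/(0.1444*y^4 - 3.5948*y^3 + 25.1621*y^2 - 34.7182*y + 13.4689)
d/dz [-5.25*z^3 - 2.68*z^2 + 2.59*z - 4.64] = -15.75*z^2 - 5.36*z + 2.59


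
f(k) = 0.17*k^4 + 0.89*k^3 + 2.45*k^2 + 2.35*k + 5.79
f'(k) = 0.68*k^3 + 2.67*k^2 + 4.9*k + 2.35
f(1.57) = 20.00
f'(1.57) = 19.26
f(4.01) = 155.95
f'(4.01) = 108.78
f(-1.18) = 5.30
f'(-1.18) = -0.83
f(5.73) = 450.39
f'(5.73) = 246.02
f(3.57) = 113.51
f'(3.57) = 84.81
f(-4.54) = 34.56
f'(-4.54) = -28.50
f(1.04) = 12.08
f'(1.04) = 11.10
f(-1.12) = 5.25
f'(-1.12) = -0.74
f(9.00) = 1989.57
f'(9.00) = 758.44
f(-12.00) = 2317.59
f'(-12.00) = -847.01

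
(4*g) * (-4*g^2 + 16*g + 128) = -16*g^3 + 64*g^2 + 512*g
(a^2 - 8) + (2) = a^2 - 6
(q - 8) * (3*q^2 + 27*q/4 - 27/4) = 3*q^3 - 69*q^2/4 - 243*q/4 + 54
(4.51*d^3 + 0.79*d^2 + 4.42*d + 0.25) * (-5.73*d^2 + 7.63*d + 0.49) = -25.8423*d^5 + 29.8846*d^4 - 17.089*d^3 + 32.6792*d^2 + 4.0733*d + 0.1225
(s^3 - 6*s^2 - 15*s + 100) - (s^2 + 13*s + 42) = s^3 - 7*s^2 - 28*s + 58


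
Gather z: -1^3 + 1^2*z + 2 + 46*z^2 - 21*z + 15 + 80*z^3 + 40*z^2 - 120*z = 80*z^3 + 86*z^2 - 140*z + 16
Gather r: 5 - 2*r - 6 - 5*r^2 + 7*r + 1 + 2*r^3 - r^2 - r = 2*r^3 - 6*r^2 + 4*r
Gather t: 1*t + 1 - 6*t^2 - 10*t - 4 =-6*t^2 - 9*t - 3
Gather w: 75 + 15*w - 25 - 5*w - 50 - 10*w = 0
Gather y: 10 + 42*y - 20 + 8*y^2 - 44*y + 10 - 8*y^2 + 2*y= 0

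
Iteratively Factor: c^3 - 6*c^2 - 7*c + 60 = (c + 3)*(c^2 - 9*c + 20) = (c - 4)*(c + 3)*(c - 5)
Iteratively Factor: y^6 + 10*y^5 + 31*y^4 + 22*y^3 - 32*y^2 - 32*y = (y)*(y^5 + 10*y^4 + 31*y^3 + 22*y^2 - 32*y - 32) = y*(y + 4)*(y^4 + 6*y^3 + 7*y^2 - 6*y - 8) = y*(y + 2)*(y + 4)*(y^3 + 4*y^2 - y - 4) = y*(y - 1)*(y + 2)*(y + 4)*(y^2 + 5*y + 4) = y*(y - 1)*(y + 2)*(y + 4)^2*(y + 1)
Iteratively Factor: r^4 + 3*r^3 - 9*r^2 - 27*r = (r + 3)*(r^3 - 9*r) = (r - 3)*(r + 3)*(r^2 + 3*r) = r*(r - 3)*(r + 3)*(r + 3)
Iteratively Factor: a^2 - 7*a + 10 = (a - 2)*(a - 5)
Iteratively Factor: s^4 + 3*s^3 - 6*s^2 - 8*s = (s + 1)*(s^3 + 2*s^2 - 8*s) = s*(s + 1)*(s^2 + 2*s - 8) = s*(s + 1)*(s + 4)*(s - 2)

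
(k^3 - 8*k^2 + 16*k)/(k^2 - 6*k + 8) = k*(k - 4)/(k - 2)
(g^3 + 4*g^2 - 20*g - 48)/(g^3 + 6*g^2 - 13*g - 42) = (g^2 + 2*g - 24)/(g^2 + 4*g - 21)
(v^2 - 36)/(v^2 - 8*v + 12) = (v + 6)/(v - 2)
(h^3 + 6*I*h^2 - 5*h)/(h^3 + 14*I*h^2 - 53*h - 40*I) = h/(h + 8*I)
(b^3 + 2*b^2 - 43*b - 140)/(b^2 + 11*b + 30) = (b^2 - 3*b - 28)/(b + 6)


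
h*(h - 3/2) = h^2 - 3*h/2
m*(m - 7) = m^2 - 7*m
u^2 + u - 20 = (u - 4)*(u + 5)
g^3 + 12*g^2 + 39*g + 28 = (g + 1)*(g + 4)*(g + 7)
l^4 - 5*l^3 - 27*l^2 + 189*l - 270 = (l - 5)*(l - 3)^2*(l + 6)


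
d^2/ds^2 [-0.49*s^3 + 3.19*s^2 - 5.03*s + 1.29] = 6.38 - 2.94*s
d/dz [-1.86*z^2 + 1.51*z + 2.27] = 1.51 - 3.72*z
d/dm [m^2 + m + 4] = 2*m + 1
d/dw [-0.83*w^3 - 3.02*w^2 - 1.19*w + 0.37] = -2.49*w^2 - 6.04*w - 1.19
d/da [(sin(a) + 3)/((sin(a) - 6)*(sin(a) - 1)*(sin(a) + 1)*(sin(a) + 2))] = (-3*sin(a)^3 - 4*sin(a)^2 + 49*sin(a) + 78)*sin(a)/((sin(a) - 6)^2*(sin(a) + 2)^2*cos(a)^3)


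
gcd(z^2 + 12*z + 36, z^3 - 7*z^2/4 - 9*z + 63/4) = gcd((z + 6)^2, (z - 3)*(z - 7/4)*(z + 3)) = 1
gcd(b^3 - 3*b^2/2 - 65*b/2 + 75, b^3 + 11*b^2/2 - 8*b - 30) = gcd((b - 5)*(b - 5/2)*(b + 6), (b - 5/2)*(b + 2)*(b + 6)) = b^2 + 7*b/2 - 15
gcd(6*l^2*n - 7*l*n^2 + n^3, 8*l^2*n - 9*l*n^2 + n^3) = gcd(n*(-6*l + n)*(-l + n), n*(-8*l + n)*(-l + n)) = l*n - n^2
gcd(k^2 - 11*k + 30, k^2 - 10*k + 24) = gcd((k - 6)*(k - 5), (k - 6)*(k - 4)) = k - 6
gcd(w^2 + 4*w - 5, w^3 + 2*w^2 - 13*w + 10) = w^2 + 4*w - 5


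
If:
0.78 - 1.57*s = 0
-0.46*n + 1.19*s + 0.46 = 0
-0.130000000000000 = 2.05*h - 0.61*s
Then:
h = 0.08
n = 2.29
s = 0.50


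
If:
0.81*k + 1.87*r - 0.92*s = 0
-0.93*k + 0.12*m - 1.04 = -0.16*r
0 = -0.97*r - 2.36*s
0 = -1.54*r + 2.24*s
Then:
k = 0.00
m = 8.67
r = 0.00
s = 0.00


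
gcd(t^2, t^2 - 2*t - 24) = 1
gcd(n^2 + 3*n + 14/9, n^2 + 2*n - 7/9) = n + 7/3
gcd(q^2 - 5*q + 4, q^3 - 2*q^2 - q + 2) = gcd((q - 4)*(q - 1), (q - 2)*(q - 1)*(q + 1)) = q - 1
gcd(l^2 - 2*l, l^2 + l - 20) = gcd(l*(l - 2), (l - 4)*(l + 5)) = 1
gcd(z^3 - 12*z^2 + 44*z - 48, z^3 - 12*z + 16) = z - 2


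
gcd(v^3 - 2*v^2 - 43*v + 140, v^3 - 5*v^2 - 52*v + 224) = v^2 + 3*v - 28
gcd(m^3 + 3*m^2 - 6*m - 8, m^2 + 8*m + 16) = m + 4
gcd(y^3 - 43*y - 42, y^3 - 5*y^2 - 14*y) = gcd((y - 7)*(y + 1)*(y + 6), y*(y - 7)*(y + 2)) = y - 7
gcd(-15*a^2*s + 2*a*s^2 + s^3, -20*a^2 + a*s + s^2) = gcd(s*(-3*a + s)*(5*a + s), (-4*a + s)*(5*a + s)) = 5*a + s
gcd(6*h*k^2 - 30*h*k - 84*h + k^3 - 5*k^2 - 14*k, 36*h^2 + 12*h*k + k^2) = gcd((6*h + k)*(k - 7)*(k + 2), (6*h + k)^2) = 6*h + k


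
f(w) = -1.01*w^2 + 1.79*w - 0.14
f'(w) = 1.79 - 2.02*w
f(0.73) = 0.63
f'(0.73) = 0.32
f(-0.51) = -1.32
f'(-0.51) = 2.82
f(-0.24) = -0.63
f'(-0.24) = 2.27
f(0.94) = 0.65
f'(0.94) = -0.11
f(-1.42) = -4.72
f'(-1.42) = 4.66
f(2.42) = -1.72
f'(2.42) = -3.10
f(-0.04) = -0.21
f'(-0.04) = 1.87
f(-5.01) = -34.46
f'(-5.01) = 11.91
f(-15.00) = -254.24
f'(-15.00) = 32.09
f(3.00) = -3.86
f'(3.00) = -4.27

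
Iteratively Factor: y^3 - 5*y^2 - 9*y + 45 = (y - 5)*(y^2 - 9) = (y - 5)*(y + 3)*(y - 3)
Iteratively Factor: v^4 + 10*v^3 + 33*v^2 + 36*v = (v + 3)*(v^3 + 7*v^2 + 12*v) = (v + 3)*(v + 4)*(v^2 + 3*v) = v*(v + 3)*(v + 4)*(v + 3)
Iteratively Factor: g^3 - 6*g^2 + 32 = (g - 4)*(g^2 - 2*g - 8) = (g - 4)^2*(g + 2)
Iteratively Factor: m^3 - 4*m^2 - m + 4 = (m - 1)*(m^2 - 3*m - 4) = (m - 1)*(m + 1)*(m - 4)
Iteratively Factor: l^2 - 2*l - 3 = (l + 1)*(l - 3)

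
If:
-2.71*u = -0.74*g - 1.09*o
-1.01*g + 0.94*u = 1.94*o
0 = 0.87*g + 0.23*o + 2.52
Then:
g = -3.32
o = 1.60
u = -0.26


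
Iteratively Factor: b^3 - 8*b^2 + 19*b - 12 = (b - 4)*(b^2 - 4*b + 3) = (b - 4)*(b - 3)*(b - 1)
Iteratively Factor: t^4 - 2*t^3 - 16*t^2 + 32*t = (t + 4)*(t^3 - 6*t^2 + 8*t) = (t - 4)*(t + 4)*(t^2 - 2*t) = (t - 4)*(t - 2)*(t + 4)*(t)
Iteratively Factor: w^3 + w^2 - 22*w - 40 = (w - 5)*(w^2 + 6*w + 8) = (w - 5)*(w + 2)*(w + 4)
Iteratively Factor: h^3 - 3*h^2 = (h)*(h^2 - 3*h) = h^2*(h - 3)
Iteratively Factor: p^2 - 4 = (p + 2)*(p - 2)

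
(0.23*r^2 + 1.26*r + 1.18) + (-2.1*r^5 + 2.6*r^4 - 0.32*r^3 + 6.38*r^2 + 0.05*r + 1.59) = -2.1*r^5 + 2.6*r^4 - 0.32*r^3 + 6.61*r^2 + 1.31*r + 2.77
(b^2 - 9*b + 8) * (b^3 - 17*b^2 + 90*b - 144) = b^5 - 26*b^4 + 251*b^3 - 1090*b^2 + 2016*b - 1152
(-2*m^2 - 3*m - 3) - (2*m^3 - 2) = -2*m^3 - 2*m^2 - 3*m - 1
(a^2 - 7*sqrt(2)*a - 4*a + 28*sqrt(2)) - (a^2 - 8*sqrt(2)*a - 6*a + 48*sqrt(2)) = sqrt(2)*a + 2*a - 20*sqrt(2)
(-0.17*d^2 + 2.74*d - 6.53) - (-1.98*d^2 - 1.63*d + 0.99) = 1.81*d^2 + 4.37*d - 7.52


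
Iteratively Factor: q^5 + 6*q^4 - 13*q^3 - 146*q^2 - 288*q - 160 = (q - 5)*(q^4 + 11*q^3 + 42*q^2 + 64*q + 32) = (q - 5)*(q + 2)*(q^3 + 9*q^2 + 24*q + 16) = (q - 5)*(q + 2)*(q + 4)*(q^2 + 5*q + 4) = (q - 5)*(q + 1)*(q + 2)*(q + 4)*(q + 4)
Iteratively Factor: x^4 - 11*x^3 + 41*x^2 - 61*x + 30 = (x - 2)*(x^3 - 9*x^2 + 23*x - 15) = (x - 3)*(x - 2)*(x^2 - 6*x + 5) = (x - 3)*(x - 2)*(x - 1)*(x - 5)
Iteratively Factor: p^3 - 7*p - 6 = (p - 3)*(p^2 + 3*p + 2) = (p - 3)*(p + 2)*(p + 1)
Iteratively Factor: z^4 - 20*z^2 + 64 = (z + 2)*(z^3 - 2*z^2 - 16*z + 32) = (z - 2)*(z + 2)*(z^2 - 16) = (z - 4)*(z - 2)*(z + 2)*(z + 4)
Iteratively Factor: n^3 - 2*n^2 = (n)*(n^2 - 2*n) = n^2*(n - 2)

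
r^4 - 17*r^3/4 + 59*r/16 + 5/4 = (r - 4)*(r - 5/4)*(r + 1/2)^2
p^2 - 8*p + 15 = (p - 5)*(p - 3)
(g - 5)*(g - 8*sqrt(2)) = g^2 - 8*sqrt(2)*g - 5*g + 40*sqrt(2)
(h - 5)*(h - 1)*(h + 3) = h^3 - 3*h^2 - 13*h + 15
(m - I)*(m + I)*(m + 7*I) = m^3 + 7*I*m^2 + m + 7*I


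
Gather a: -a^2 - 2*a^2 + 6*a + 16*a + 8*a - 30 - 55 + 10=-3*a^2 + 30*a - 75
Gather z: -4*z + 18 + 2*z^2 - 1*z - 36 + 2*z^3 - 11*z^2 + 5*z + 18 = 2*z^3 - 9*z^2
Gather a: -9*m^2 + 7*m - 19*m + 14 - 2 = -9*m^2 - 12*m + 12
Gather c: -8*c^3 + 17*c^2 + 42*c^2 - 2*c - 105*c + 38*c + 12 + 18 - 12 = -8*c^3 + 59*c^2 - 69*c + 18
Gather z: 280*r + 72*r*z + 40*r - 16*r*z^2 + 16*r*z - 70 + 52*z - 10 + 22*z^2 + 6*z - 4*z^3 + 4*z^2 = 320*r - 4*z^3 + z^2*(26 - 16*r) + z*(88*r + 58) - 80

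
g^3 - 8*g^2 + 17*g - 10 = (g - 5)*(g - 2)*(g - 1)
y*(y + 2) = y^2 + 2*y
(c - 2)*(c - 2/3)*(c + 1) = c^3 - 5*c^2/3 - 4*c/3 + 4/3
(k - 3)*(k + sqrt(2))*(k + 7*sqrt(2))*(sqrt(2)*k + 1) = sqrt(2)*k^4 - 3*sqrt(2)*k^3 + 17*k^3 - 51*k^2 + 22*sqrt(2)*k^2 - 66*sqrt(2)*k + 14*k - 42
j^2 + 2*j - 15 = (j - 3)*(j + 5)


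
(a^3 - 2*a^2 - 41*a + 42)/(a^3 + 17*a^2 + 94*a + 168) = (a^2 - 8*a + 7)/(a^2 + 11*a + 28)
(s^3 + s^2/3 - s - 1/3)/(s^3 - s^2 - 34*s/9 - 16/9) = 3*(3*s^2 - 2*s - 1)/(9*s^2 - 18*s - 16)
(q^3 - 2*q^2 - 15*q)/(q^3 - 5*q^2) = (q + 3)/q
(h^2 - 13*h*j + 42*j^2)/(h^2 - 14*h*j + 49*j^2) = (h - 6*j)/(h - 7*j)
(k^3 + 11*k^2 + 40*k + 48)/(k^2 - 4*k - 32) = (k^2 + 7*k + 12)/(k - 8)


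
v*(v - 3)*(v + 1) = v^3 - 2*v^2 - 3*v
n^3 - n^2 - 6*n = n*(n - 3)*(n + 2)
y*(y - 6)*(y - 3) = y^3 - 9*y^2 + 18*y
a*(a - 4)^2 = a^3 - 8*a^2 + 16*a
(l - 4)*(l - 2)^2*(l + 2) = l^4 - 6*l^3 + 4*l^2 + 24*l - 32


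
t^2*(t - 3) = t^3 - 3*t^2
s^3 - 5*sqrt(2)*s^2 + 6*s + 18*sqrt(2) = (s - 3*sqrt(2))^2*(s + sqrt(2))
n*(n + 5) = n^2 + 5*n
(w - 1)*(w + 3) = w^2 + 2*w - 3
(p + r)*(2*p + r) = 2*p^2 + 3*p*r + r^2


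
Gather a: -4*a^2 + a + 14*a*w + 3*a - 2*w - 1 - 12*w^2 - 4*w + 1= -4*a^2 + a*(14*w + 4) - 12*w^2 - 6*w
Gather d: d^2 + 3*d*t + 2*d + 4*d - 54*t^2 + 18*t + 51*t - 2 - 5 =d^2 + d*(3*t + 6) - 54*t^2 + 69*t - 7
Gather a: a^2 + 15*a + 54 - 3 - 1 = a^2 + 15*a + 50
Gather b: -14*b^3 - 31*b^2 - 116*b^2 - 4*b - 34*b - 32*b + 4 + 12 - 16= -14*b^3 - 147*b^2 - 70*b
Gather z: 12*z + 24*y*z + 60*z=z*(24*y + 72)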